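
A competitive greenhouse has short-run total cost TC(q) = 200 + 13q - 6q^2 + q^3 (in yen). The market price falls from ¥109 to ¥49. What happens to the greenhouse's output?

Output falls from 8 to 6

MC = 13 - 12q + 3q^2; the shutdown threshold is min AVC = ¥4 (at q = 3).
At P = ¥109 ≥ min AVC, set P = MC on the rising branch: q = 8.
At P = ¥49 ≥ min AVC, set P = MC: q = 6. The firm stays open but cuts output.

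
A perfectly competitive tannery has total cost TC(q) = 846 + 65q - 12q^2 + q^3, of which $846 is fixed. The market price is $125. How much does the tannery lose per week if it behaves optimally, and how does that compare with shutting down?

AVC = 65 - 12q + q^2; min AVC = $29 at q = 6. Since P = $125 ≥ min AVC, the firm produces.
MC = 65 - 24q + 3q^2. Setting P = MC and taking the root on the rising branch gives q* = 10.
TR = 125·10 = 1250. TC = 846 + 450 = 1296. Profit = 1250 − 1296 = -$46.
Shutting down would mean losing the fixed cost of $846, so operating at a loss of $46 is better by $800.

Profit = -$46 at q = 10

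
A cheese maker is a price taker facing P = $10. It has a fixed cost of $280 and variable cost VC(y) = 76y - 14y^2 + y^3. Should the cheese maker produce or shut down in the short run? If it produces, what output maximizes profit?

Shut down

Strip out fixed cost: VC = 76y - 14y^2 + y^3. Then AVC = 76 - 14y + y^2 and MC = 76 - 28y + 3y^2.
AVC hits its minimum where MC = AVC, at y = 7, giving min AVC = 76 - 14·7 + 7^2 = $27.
With P < min AVC ($10 < $27), every unit sold adds to the loss.
Best response: produce nothing and absorb the $280 fixed cost.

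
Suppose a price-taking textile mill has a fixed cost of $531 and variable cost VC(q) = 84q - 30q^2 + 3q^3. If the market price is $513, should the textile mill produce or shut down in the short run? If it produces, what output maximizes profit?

Variable cost is VC = 84q - 30q^2 + 3q^3, so AVC = VC/q = 84 - 30q + 3q^2 and MC = dTC/dq = 84 - 60q + 9q^2.
The AVC parabola has its vertex at q = 30/6 = 5, where AVC = 84 - 30·5 + 3·5^2 = $9.
Since P = $513 ≥ min AVC = $9, price covers variable cost and the firm should produce.
Set P = MC: 513 = 84 - 60q + 9q^2 → -429 - 60q + 9q^2 = 0. The roots are q = -13/3 and q = 11; the profit-maximizing output is on the rising part of MC, so q* = 11.
Check: AVC at q = 11 is $117 ≤ P, so revenue covers variable cost.
Profit = P·q − TC = 513·11 − 1818 = $3825.

Produce at q = 11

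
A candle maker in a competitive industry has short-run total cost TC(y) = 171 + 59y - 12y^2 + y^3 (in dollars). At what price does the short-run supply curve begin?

$23 per unit

The firm shuts down when price falls below the minimum of average variable cost. AVC = VC/y = 59 - 12y + y^2.
dAVC/dy = -12 + 2y = 0 gives y = 6. min AVC = 59 - 12·6 + 6^2 = 23.
For P < $23 the firm produces nothing.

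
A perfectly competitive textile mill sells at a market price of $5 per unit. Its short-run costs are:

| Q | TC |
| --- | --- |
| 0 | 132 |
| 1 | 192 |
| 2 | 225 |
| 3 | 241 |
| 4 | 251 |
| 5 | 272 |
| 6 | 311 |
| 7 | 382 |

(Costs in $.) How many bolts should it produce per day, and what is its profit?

Compute π = P·Q − TC at each output: Q=0: -132; Q=1: -187; Q=2: -215; Q=3: -226; Q=4: -231; Q=5: -247; Q=6: -281; Q=7: -347.
Profit is highest at Q = 0. Equivalently, the lowest AVC in the table is 140/5 ≈ $28 at Q = 5, and P = $5 falls below it — price never covers variable cost, so the firm shuts down and loses only its fixed cost.

Q = 0 (shut down); profit = -$132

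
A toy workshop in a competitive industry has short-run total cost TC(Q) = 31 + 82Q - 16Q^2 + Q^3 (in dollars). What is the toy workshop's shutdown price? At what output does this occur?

$18 per unit, at Q = 8

Short-run supply begins at min AVC. From VC = 82Q - 16Q^2 + Q^3, AVC = 82 - 16Q + Q^2.
At the minimum of AVC, MC = AVC. MC = 82 - 32Q + 3Q^2; setting MC = AVC gives 2Q^2 - 16Q = 0, so Q = 8. min AVC = 18.
For P < $18 the firm produces nothing.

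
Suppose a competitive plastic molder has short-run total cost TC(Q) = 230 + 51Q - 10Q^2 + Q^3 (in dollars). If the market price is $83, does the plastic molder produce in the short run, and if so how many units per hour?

Variable cost is VC = 51Q - 10Q^2 + Q^3, so AVC = VC/Q = 51 - 10Q + Q^2 and MC = dTC/dQ = 51 - 20Q + 3Q^2.
The AVC parabola has its vertex at Q = 10/2 = 5, where AVC = 51 - 10·5 + 5^2 = $26.
P = $83 exceeds min AVC = $26, so the firm stays open.
Solving P = MC: -32 - 20Q + 3Q^2 = 0 ⇒ Q = -4/3 or 8. On the upward-sloping branch, Q* = 8.
Check: AVC at Q = 8 is $35 ≤ P, so revenue covers variable cost.
Profit = P·Q − TC = 83·8 − 510 = $154.

Produce at Q = 8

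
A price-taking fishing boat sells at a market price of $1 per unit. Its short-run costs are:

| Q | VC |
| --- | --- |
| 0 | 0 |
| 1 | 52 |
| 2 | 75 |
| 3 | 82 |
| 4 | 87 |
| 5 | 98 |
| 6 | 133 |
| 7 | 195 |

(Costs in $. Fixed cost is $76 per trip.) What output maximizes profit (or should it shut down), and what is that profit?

Q = 0 (shut down); profit = -$76

Profit at each row (π = 1Q − TC): Q=0: -76; Q=1: -127; Q=2: -149; Q=3: -155; Q=4: -159; Q=5: -169; Q=6: -203; Q=7: -264.
Profit is highest at Q = 0. Equivalently, the lowest AVC in the table is 98/5 ≈ $19.60 at Q = 5, and P = $1 falls below it — price never covers variable cost, so the firm shuts down and loses only its fixed cost.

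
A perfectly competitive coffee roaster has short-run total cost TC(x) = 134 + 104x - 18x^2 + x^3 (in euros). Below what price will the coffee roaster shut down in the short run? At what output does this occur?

€23 per unit, at x = 9

The shutdown price is the minimum of AVC. VC = 104x - 18x^2 + x^3, so AVC = 104 - 18x + x^2.
At the minimum of AVC, MC = AVC. MC = 104 - 36x + 3x^2; setting MC = AVC gives 2x^2 - 18x = 0, so x = 9. min AVC = 23.
So the shutdown price is €23.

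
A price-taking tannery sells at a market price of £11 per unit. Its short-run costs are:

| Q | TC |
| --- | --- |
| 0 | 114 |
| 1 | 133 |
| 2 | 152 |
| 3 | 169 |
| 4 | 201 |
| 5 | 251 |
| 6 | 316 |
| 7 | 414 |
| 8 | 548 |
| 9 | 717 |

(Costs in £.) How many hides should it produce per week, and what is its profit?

Q = 0 (shut down); profit = -£114

Profit at each row (π = 11Q − TC): Q=0: -114; Q=1: -122; Q=2: -130; Q=3: -136; Q=4: -157; Q=5: -196; Q=6: -250; Q=7: -337; Q=8: -460; Q=9: -618.
Profit is highest at Q = 0. Equivalently, the lowest AVC in the table is 55/3 ≈ £18.33 at Q = 3, and P = £11 falls below it — price never covers variable cost, so the firm shuts down and loses only its fixed cost.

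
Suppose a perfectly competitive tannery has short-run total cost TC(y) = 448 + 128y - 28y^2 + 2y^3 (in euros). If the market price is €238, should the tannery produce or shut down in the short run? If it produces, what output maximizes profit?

Strip out fixed cost: VC = 128y - 28y^2 + 2y^3. Then AVC = 128 - 28y + 2y^2 and MC = 128 - 56y + 6y^2.
The AVC parabola has its vertex at y = 28/4 = 7, where AVC = 128 - 28·7 + 2·7^2 = €30.
P = €238 exceeds min AVC = €30, so the firm stays open.
Solving P = MC: -110 - 56y + 6y^2 = 0 ⇒ y = -5/3 or 11. On the upward-sloping branch, y* = 11.
Check: AVC at y = 11 is €62 ≤ P, so revenue covers variable cost.
Profit = P·y − TC = 238·11 − 1130 = €1488.

Produce at y = 11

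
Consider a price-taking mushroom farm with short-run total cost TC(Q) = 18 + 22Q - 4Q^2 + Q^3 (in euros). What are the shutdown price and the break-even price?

Shutdown price = €18; break-even price = €25

AVC = 22 - 4Q + Q^2; minimized at Q = 2, giving min AVC = €18. That is the shutdown price.
ATC = 18/Q + 22 - 4Q + Q^2. Setting dATC/dQ = −18/Q^2 − 4 + 2Q = 0 gives Q = 3 (since 2·3^3 − 4·3^2 = 18).
min ATC = 18/3 + 22 − 4·3 + 3^2 = €25. That is the break-even price.
For €18 ≤ P < €25 the firm produces at a loss; below €18 it shuts down.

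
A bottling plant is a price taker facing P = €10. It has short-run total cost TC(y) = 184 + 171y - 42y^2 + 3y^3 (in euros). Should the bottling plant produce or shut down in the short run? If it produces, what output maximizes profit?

Shut down

Variable cost is VC = 171y - 42y^2 + 3y^3, so AVC = VC/y = 171 - 42y + 3y^2 and MC = dTC/dy = 171 - 84y + 9y^2.
AVC hits its minimum where MC = AVC, at y = 7, giving min AVC = 171 - 42·7 + 3·7^2 = €24.
P = €10 lies below min AVC = €24; no output level covers variable cost.
Best response: produce nothing and absorb the €184 fixed cost.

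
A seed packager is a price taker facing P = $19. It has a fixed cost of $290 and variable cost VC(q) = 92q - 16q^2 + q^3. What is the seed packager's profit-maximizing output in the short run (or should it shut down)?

Shut down

Strip out fixed cost: VC = 92q - 16q^2 + q^3. Then AVC = 92 - 16q + q^2 and MC = 92 - 32q + 3q^2.
AVC is minimized where dAVC/dq = -16 + 2q = 0, at q = 8; min AVC = 92 - 16·8 + 8^2 = $28.
Since P = $19 < min AVC = $28, price fails to cover variable cost at any output.
The firm minimizes its loss by shutting down and losing only its fixed cost of $290.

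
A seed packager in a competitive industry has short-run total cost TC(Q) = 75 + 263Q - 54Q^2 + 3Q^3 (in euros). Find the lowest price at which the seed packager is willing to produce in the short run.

The shutdown price is the minimum of AVC. VC = 263Q - 54Q^2 + 3Q^3, so AVC = 263 - 54Q + 3Q^2.
At the minimum of AVC, MC = AVC. MC = 263 - 108Q + 9Q^2; setting MC = AVC gives 6Q^2 - 54Q = 0, so Q = 9. min AVC = 20.
For P < €20 the firm produces nothing.

€20 per unit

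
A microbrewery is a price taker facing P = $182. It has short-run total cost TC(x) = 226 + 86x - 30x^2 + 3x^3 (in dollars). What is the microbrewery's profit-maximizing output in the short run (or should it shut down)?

Strip out fixed cost: VC = 86x - 30x^2 + 3x^3. Then AVC = 86 - 30x + 3x^2 and MC = 86 - 60x + 9x^2.
The AVC parabola has its vertex at x = 30/6 = 5, where AVC = 86 - 30·5 + 3·5^2 = $11.
Since P = $182 ≥ min AVC = $11, price covers variable cost and the firm should produce.
Solving P = MC: -96 - 60x + 9x^2 = 0 ⇒ x = -4/3 or 8. On the upward-sloping branch, x* = 8.
Check: AVC at x = 8 is $38 ≤ P, so revenue covers variable cost.
Profit = P·x − TC = 182·8 − 530 = $926.

Produce at x = 8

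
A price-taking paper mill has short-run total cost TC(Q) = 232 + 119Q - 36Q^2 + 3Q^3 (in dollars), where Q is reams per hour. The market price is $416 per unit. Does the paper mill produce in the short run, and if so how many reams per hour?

Variable cost is VC = 119Q - 36Q^2 + 3Q^3, so AVC = VC/Q = 119 - 36Q + 3Q^2 and MC = dTC/dQ = 119 - 72Q + 9Q^2.
The AVC parabola has its vertex at Q = 36/6 = 6, where AVC = 119 - 36·6 + 3·6^2 = $11.
P = $416 exceeds min AVC = $11, so the firm stays open.
Set P = MC: 416 = 119 - 72Q + 9Q^2 → -297 - 72Q + 9Q^2 = 0. The roots are Q = -3 and Q = 11; the profit-maximizing output is on the rising part of MC, so Q* = 11.
Check: AVC at Q = 11 is $86 ≤ P, so revenue covers variable cost.
Profit = P·Q − TC = 416·11 − 1178 = $3398.

Produce at Q = 11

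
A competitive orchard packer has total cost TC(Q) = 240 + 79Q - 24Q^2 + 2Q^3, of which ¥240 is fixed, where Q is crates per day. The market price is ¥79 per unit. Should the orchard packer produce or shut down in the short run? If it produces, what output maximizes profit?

Variable cost is VC = 79Q - 24Q^2 + 2Q^3, so AVC = VC/Q = 79 - 24Q + 2Q^2 and MC = dTC/dQ = 79 - 48Q + 6Q^2.
AVC is minimized where dAVC/dQ = -24 + 4Q = 0, at Q = 6; min AVC = 79 - 24·6 + 2·6^2 = ¥7.
Because ¥79 ≥ ¥7, revenue can cover variable cost; the firm operates.
Set P = MC: 79 = 79 - 48Q + 6Q^2 → -48Q + 6Q^2 = 0. The roots are Q = 0 and Q = 8; the profit-maximizing output is on the rising part of MC, so Q* = 8.
Check: AVC at Q = 8 is ¥15 ≤ P, so revenue covers variable cost.
Profit = P·Q − TC = 79·8 − 360 = ¥272.

Produce at Q = 8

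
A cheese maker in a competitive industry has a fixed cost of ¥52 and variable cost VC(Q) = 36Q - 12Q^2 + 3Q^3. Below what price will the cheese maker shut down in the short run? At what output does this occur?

¥24 per unit, at Q = 2

The shutdown price is the minimum of AVC. VC = 36Q - 12Q^2 + 3Q^3, so AVC = 36 - 12Q + 3Q^2.
At the minimum of AVC, MC = AVC. MC = 36 - 24Q + 9Q^2; setting MC = AVC gives 6Q^2 - 12Q = 0, so Q = 2. min AVC = 24.
So the shutdown price is ¥24.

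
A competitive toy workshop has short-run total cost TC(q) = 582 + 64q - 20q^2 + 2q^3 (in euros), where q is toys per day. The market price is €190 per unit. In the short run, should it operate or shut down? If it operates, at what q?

Produce at q = 9

Strip out fixed cost: VC = 64q - 20q^2 + 2q^3. Then AVC = 64 - 20q + 2q^2 and MC = 64 - 40q + 6q^2.
The AVC parabola has its vertex at q = 20/4 = 5, where AVC = 64 - 20·5 + 2·5^2 = €14.
Since P = €190 ≥ min AVC = €14, price covers variable cost and the firm should produce.
Set P = MC: 190 = 64 - 40q + 6q^2 → -126 - 40q + 6q^2 = 0. The roots are q = -7/3 and q = 9; the profit-maximizing output is on the rising part of MC, so q* = 9.
Check: AVC at q = 9 is €46 ≤ P, so revenue covers variable cost.
Profit = P·q − TC = 190·9 − 996 = €714.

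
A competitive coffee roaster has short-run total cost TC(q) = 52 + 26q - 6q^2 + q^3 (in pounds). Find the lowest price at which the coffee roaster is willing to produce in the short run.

£17 per unit

The shutdown price is the minimum of AVC. VC = 26q - 6q^2 + q^3, so AVC = 26 - 6q + q^2.
dAVC/dq = -6 + 2q = 0 gives q = 3. min AVC = 26 - 6·3 + 3^2 = 17.
So the shutdown price is £17.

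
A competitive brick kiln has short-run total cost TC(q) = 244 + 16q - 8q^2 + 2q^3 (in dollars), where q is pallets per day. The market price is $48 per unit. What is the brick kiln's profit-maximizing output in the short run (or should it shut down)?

Produce at q = 4

Strip out fixed cost: VC = 16q - 8q^2 + 2q^3. Then AVC = 16 - 8q + 2q^2 and MC = 16 - 16q + 6q^2.
The AVC parabola has its vertex at q = 8/4 = 2, where AVC = 16 - 8·2 + 2·2^2 = $8.
Because $48 ≥ $8, revenue can cover variable cost; the firm operates.
Set P = MC: 48 = 16 - 16q + 6q^2 → -32 - 16q + 6q^2 = 0. The roots are q = -4/3 and q = 4; the profit-maximizing output is on the rising part of MC, so q* = 4.
Check: AVC at q = 4 is $16 ≤ P, so revenue covers variable cost.
Profit = P·q − TC = 48·4 − 308 = -$116, a loss, but smaller than the $244 fixed cost the firm would lose by shutting down.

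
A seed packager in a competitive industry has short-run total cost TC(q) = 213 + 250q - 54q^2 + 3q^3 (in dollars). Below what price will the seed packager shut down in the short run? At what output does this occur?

$7 per unit, at q = 9

The shutdown price is the minimum of AVC. VC = 250q - 54q^2 + 3q^3, so AVC = 250 - 54q + 3q^2.
dAVC/dq = -54 + 6q = 0 gives q = 9. min AVC = 250 - 54·9 + 3·9^2 = 7.
The firm shuts down for any P below $7.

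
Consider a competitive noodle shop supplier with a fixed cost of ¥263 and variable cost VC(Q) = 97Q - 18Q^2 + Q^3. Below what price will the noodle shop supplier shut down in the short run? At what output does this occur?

Short-run supply begins at min AVC. From VC = 97Q - 18Q^2 + Q^3, AVC = 97 - 18Q + Q^2.
At the minimum of AVC, MC = AVC. MC = 97 - 36Q + 3Q^2; setting MC = AVC gives 2Q^2 - 18Q = 0, so Q = 9. min AVC = 16.
For P < ¥16 the firm produces nothing.

¥16 per unit, at Q = 9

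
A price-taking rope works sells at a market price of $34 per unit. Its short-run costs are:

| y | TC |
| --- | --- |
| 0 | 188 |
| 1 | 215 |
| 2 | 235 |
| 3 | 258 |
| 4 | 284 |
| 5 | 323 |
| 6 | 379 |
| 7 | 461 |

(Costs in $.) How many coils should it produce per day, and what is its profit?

Profit at each row (π = 34y − TC): y=0: -188; y=1: -181; y=2: -167; y=3: -156; y=4: -148; y=5: -153; y=6: -175; y=7: -223.
Profit is maximized at y = 4. AVC there is 96/4 = $24 ≤ P, so producing beats shutting down (which would give -$188).

y = 4; profit = -$148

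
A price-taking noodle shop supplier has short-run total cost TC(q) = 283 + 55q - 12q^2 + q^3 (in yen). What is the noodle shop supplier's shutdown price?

¥19 per unit

The firm shuts down when price falls below the minimum of average variable cost. AVC = VC/q = 55 - 12q + q^2.
At the minimum of AVC, MC = AVC. MC = 55 - 24q + 3q^2; setting MC = AVC gives 2q^2 - 12q = 0, so q = 6. min AVC = 19.
For P < ¥19 the firm produces nothing.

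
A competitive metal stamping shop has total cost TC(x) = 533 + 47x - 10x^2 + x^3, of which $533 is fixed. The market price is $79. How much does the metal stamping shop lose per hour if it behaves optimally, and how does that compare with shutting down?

Profit = -$149 at x = 8

AVC = 47 - 10x + x^2; min AVC = $22 at x = 5. Since P = $79 ≥ min AVC, the firm produces.
MC = 47 - 20x + 3x^2. Setting P = MC and taking the root on the rising branch gives x* = 8.
TR = 79·8 = 632. TC = 533 + 248 = 781. Profit = 632 − 781 = -$149.
By producing, the firm covers all variable cost plus $384 of fixed cost; shutting down would lose the full $533.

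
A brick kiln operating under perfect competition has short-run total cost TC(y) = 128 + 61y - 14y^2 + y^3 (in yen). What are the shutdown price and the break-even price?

Shutdown price = ¥12; break-even price = ¥29

Shutdown price = min AVC. AVC = 61 - 14y + y^2, with vertex at y = 7 and minimum ¥12.
ATC = 128/y + 61 - 14y + y^2. Setting dATC/dy = −128/y^2 − 14 + 2y = 0 gives y = 8 (since 2·8^3 − 14·8^2 = 128).
min ATC = 128/8 + 61 − 14·8 + 8^2 = ¥29. That is the break-even price.
Between these two prices the firm operates at a loss; above ¥29 it earns a profit.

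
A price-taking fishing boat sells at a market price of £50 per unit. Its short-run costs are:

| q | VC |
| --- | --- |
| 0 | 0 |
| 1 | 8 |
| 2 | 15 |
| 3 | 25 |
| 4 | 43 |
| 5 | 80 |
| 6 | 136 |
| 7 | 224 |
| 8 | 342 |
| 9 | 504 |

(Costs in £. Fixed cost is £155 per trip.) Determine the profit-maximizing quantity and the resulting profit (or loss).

Tabulate TR − TC: q=0: -155; q=1: -113; q=2: -70; q=3: -30; q=4: 2; q=5: 15; q=6: 9; q=7: -29; q=8: -97; q=9: -209.
Profit is maximized at q = 5. AVC there is 80/5 = £16 ≤ P, so producing beats shutting down (which would give -£155).

q = 5; profit = £15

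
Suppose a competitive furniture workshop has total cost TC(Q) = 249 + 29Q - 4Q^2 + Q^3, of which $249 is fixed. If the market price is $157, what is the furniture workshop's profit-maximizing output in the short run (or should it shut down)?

Produce at Q = 8

Strip out fixed cost: VC = 29Q - 4Q^2 + Q^3. Then AVC = 29 - 4Q + Q^2 and MC = 29 - 8Q + 3Q^2.
The AVC parabola has its vertex at Q = 4/2 = 2, where AVC = 29 - 4·2 + 2^2 = $25.
Because $157 ≥ $25, revenue can cover variable cost; the firm operates.
Set P = MC: 157 = 29 - 8Q + 3Q^2 → -128 - 8Q + 3Q^2 = 0. The roots are Q = -16/3 and Q = 8; the profit-maximizing output is on the rising part of MC, so Q* = 8.
Check: AVC at Q = 8 is $61 ≤ P, so revenue covers variable cost.
Profit = P·Q − TC = 157·8 − 737 = $519.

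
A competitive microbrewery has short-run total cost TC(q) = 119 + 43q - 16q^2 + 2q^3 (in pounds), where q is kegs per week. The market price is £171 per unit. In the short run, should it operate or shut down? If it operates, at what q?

Produce at q = 8

From TC, MC = TC'(q) = 43 - 32q + 6q^2 and AVC = VC/q = 43 - 16q + 2q^2.
AVC hits its minimum where MC = AVC, at q = 4, giving min AVC = 43 - 16·4 + 2·4^2 = £11.
Because £171 ≥ £11, revenue can cover variable cost; the firm operates.
Solving P = MC: -128 - 32q + 6q^2 = 0 ⇒ q = -8/3 or 8. On the upward-sloping branch, q* = 8.
Check: AVC at q = 8 is £43 ≤ P, so revenue covers variable cost.
Profit = P·q − TC = 171·8 − 463 = £905.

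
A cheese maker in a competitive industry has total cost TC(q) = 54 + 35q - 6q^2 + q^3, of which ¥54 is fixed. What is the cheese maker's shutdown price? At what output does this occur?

The shutdown price is the minimum of AVC. VC = 35q - 6q^2 + q^3, so AVC = 35 - 6q + q^2.
dAVC/dq = -6 + 2q = 0 gives q = 3. min AVC = 35 - 6·3 + 3^2 = 26.
So the shutdown price is ¥26.

¥26 per unit, at q = 3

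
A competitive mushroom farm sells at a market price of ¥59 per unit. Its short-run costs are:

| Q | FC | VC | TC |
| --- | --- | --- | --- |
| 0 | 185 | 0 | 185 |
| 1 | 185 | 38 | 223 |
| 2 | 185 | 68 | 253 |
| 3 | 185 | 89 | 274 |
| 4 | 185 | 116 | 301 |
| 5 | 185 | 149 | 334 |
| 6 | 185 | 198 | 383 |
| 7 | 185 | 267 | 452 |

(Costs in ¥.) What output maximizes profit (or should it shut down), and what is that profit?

Compute π = P·Q − TC at each output: Q=0: -185; Q=1: -164; Q=2: -135; Q=3: -97; Q=4: -65; Q=5: -39; Q=6: -29; Q=7: -39.
Profit is maximized at Q = 6. AVC there is 198/6 = ¥33 ≤ P, so producing beats shutting down (which would give -¥185).

Q = 6; profit = -¥29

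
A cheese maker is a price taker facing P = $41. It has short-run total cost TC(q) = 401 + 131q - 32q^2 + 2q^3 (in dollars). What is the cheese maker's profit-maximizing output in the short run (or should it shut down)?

From TC, MC = TC'(q) = 131 - 64q + 6q^2 and AVC = VC/q = 131 - 32q + 2q^2.
AVC is minimized where dAVC/dq = -32 + 4q = 0, at q = 8; min AVC = 131 - 32·8 + 2·8^2 = $3.
P = $41 exceeds min AVC = $3, so the firm stays open.
Solving P = MC: 90 - 64q + 6q^2 = 0 ⇒ q = 5/3 or 9. On the upward-sloping branch, q* = 9.
Check: AVC at q = 9 is $5 ≤ P, so revenue covers variable cost.
Profit = P·q − TC = 41·9 − 446 = -$77, a loss, but smaller than the $401 fixed cost the firm would lose by shutting down.

Produce at q = 9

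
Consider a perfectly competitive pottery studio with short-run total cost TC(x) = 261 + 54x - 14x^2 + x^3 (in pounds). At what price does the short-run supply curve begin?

The shutdown price is the minimum of AVC. VC = 54x - 14x^2 + x^3, so AVC = 54 - 14x + x^2.
At the minimum of AVC, MC = AVC. MC = 54 - 28x + 3x^2; setting MC = AVC gives 2x^2 - 14x = 0, so x = 7. min AVC = 5.
For P < £5 the firm produces nothing.

£5 per unit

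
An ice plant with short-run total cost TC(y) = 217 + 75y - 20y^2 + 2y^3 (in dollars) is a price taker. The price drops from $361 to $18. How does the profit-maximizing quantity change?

Output falls from 11 to 0 (the firm shuts down)

MC = 75 - 40y + 6y^2; the shutdown threshold is min AVC = $25 (at y = 5).
With P = $361 above the shutdown price, P = MC gives y = 11.
At P = $18 < min AVC = $25, price no longer covers variable cost at any output, so the firm shuts down: y = 0.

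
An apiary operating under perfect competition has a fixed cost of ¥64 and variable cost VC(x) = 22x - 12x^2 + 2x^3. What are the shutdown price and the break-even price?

Shutdown price = min AVC. AVC = 22 - 12x + 2x^2, with vertex at x = 3 and minimum ¥4.
ATC = 64/x + 22 - 12x + 2x^2. Setting dATC/dx = −64/x^2 − 12 + 4x = 0 gives x = 4 (since 4·4^3 − 12·4^2 = 64).
min ATC = 64/4 + 22 − 12·4 + 2·4^2 = ¥22. That is the break-even price.
Between these two prices the firm operates at a loss; above ¥22 it earns a profit.

Shutdown price = ¥4; break-even price = ¥22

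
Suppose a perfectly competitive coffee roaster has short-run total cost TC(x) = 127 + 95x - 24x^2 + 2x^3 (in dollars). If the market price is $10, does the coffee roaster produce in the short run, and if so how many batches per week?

Shut down

Strip out fixed cost: VC = 95x - 24x^2 + 2x^3. Then AVC = 95 - 24x + 2x^2 and MC = 95 - 48x + 6x^2.
AVC is minimized where dAVC/dx = -24 + 4x = 0, at x = 6; min AVC = 95 - 24·6 + 2·6^2 = $23.
P = $10 lies below min AVC = $23; no output level covers variable cost.
Shutting down limits the loss to fixed cost, $127.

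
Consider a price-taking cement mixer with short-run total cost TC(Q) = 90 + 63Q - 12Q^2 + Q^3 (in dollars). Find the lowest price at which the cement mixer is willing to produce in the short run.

The firm shuts down when price falls below the minimum of average variable cost. AVC = VC/Q = 63 - 12Q + Q^2.
At the minimum of AVC, MC = AVC. MC = 63 - 24Q + 3Q^2; setting MC = AVC gives 2Q^2 - 12Q = 0, so Q = 6. min AVC = 27.
The firm shuts down for any P below $27.

$27 per unit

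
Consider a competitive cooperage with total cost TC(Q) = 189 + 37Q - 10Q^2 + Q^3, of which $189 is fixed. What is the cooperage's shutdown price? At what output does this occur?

$12 per unit, at Q = 5

Short-run supply begins at min AVC. From VC = 37Q - 10Q^2 + Q^3, AVC = 37 - 10Q + Q^2.
dAVC/dQ = -10 + 2Q = 0 gives Q = 5. min AVC = 37 - 10·5 + 5^2 = 12.
For P < $12 the firm produces nothing.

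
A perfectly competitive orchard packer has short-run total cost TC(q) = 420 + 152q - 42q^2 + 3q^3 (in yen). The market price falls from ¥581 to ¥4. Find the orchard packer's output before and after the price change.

AVC = 152 - 42q + 3q^2, minimized at q = 7 where min AVC = ¥5. MC = 152 - 84q + 9q^2.
With P = ¥581 above the shutdown price, P = MC gives q = 13.
At P = ¥4 < min AVC = ¥5, price no longer covers variable cost at any output, so the firm shuts down: q = 0.

Output falls from 13 to 0 (the firm shuts down)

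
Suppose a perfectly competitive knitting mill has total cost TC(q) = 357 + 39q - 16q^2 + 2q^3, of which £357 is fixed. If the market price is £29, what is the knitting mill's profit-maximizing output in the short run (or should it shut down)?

Strip out fixed cost: VC = 39q - 16q^2 + 2q^3. Then AVC = 39 - 16q + 2q^2 and MC = 39 - 32q + 6q^2.
AVC hits its minimum where MC = AVC, at q = 4, giving min AVC = 39 - 16·4 + 2·4^2 = £7.
Because £29 ≥ £7, revenue can cover variable cost; the firm operates.
P = MC gives 10 - 32q + 6q^2 = 0, with roots 1/3 and 5. Take the larger (rising MC): q* = 5.
Check: AVC at q = 5 is £9 ≤ P, so revenue covers variable cost.
Profit = P·q − TC = 29·5 − 402 = -£257, a loss, but smaller than the £357 fixed cost the firm would lose by shutting down.

Produce at q = 5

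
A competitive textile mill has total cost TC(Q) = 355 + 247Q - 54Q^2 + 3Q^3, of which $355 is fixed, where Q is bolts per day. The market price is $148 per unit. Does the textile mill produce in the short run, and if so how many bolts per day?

Produce at Q = 11

Variable cost is VC = 247Q - 54Q^2 + 3Q^3, so AVC = VC/Q = 247 - 54Q + 3Q^2 and MC = dTC/dQ = 247 - 108Q + 9Q^2.
The AVC parabola has its vertex at Q = 54/6 = 9, where AVC = 247 - 54·9 + 3·9^2 = $4.
Because $148 ≥ $4, revenue can cover variable cost; the firm operates.
P = MC gives 99 - 108Q + 9Q^2 = 0, with roots 1 and 11. Take the larger (rising MC): Q* = 11.
Check: AVC at Q = 11 is $16 ≤ P, so revenue covers variable cost.
Profit = P·Q − TC = 148·11 − 531 = $1097.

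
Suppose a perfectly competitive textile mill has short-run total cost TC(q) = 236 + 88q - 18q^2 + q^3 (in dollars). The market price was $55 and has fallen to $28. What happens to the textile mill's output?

AVC = 88 - 18q + q^2, minimized at q = 9 where min AVC = $7. MC = 88 - 36q + 3q^2.
At P = $55 ≥ min AVC, set P = MC on the rising branch: q = 11.
At P = $28 ≥ min AVC, set P = MC: q = 10. The firm stays open but cuts output.

Output falls from 11 to 10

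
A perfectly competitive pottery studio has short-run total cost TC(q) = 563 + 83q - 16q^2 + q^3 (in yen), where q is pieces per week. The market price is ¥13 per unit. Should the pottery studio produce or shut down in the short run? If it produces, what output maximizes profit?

Shut down

From TC, MC = TC'(q) = 83 - 32q + 3q^2 and AVC = VC/q = 83 - 16q + q^2.
The AVC parabola has its vertex at q = 16/2 = 8, where AVC = 83 - 16·8 + 8^2 = ¥19.
With P < min AVC (¥13 < ¥19), every unit sold adds to the loss.
The firm minimizes its loss by shutting down and losing only its fixed cost of ¥563.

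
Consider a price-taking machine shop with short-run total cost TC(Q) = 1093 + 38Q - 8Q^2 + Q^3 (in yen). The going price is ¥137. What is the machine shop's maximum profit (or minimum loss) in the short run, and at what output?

AVC = 38 - 8Q + Q^2 has its minimum ¥22 at Q = 4; price ¥137 clears that bar, so the firm operates.
With MC = 38 - 16Q + 3Q^2, P = MC on the upward-sloping part at Q* = 9.
TR = 137·9 = 1233. TC = 1093 + 423 = 1516. Profit = 1233 − 1516 = -¥283.
By producing, the firm covers all variable cost plus ¥810 of fixed cost; shutting down would lose the full ¥1093.

Profit = -¥283 at Q = 9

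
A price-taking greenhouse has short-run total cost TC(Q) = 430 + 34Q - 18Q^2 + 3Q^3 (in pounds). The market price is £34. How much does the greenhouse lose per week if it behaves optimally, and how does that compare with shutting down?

AVC = 34 - 18Q + 3Q^2 has its minimum £7 at Q = 3; price £34 clears that bar, so the firm operates.
MC = 34 - 36Q + 9Q^2. Setting P = MC and taking the root on the rising branch gives Q* = 4.
TR = 34·4 = 136. TC = 430 + 40 = 470. Profit = 136 − 470 = -£334.
Shutting down would mean losing the fixed cost of £430, so operating at a loss of £334 is better by £96.

Profit = -£334 at Q = 4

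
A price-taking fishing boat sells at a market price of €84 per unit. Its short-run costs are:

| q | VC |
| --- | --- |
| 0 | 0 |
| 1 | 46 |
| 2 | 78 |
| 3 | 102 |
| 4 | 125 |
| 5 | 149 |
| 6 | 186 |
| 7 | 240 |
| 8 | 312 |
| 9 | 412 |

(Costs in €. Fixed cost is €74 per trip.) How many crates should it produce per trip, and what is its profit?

q = 8; profit = €286

Compute π = P·q − TC at each output: q=0: -74; q=1: -36; q=2: 16; q=3: 76; q=4: 137; q=5: 197; q=6: 244; q=7: 274; q=8: 286; q=9: 270.
Profit is maximized at q = 8. AVC there is 312/8 = €39 ≤ P, so producing beats shutting down (which would give -€74).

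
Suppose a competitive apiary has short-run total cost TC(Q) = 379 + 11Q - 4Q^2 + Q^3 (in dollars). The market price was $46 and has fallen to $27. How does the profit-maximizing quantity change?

Output falls from 5 to 4

MC = 11 - 8Q + 3Q^2; the shutdown threshold is min AVC = $7 (at Q = 2).
At P = $46 ≥ min AVC, set P = MC on the rising branch: Q = 5.
At P = $27 ≥ min AVC, set P = MC: Q = 4. The firm stays open but cuts output.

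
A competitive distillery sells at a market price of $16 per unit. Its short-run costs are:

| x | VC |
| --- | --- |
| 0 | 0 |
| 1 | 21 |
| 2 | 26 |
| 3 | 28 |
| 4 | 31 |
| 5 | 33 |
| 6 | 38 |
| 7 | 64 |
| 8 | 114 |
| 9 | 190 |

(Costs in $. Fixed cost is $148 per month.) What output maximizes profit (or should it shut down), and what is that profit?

x = 6; profit = -$90

Profit at each row (π = 16x − TC): x=0: -148; x=1: -153; x=2: -142; x=3: -128; x=4: -115; x=5: -101; x=6: -90; x=7: -100; x=8: -134; x=9: -194.
Profit is maximized at x = 6. AVC there is 38/6 = $6.33 ≤ P, so producing beats shutting down (which would give -$148).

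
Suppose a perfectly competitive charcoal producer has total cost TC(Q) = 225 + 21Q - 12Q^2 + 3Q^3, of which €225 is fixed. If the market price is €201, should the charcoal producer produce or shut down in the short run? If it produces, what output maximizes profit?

Produce at Q = 6

Variable cost is VC = 21Q - 12Q^2 + 3Q^3, so AVC = VC/Q = 21 - 12Q + 3Q^2 and MC = dTC/dQ = 21 - 24Q + 9Q^2.
The AVC parabola has its vertex at Q = 12/6 = 2, where AVC = 21 - 12·2 + 3·2^2 = €9.
Because €201 ≥ €9, revenue can cover variable cost; the firm operates.
Set P = MC: 201 = 21 - 24Q + 9Q^2 → -180 - 24Q + 9Q^2 = 0. The roots are Q = -10/3 and Q = 6; the profit-maximizing output is on the rising part of MC, so Q* = 6.
Check: AVC at Q = 6 is €57 ≤ P, so revenue covers variable cost.
Profit = P·Q − TC = 201·6 − 567 = €639.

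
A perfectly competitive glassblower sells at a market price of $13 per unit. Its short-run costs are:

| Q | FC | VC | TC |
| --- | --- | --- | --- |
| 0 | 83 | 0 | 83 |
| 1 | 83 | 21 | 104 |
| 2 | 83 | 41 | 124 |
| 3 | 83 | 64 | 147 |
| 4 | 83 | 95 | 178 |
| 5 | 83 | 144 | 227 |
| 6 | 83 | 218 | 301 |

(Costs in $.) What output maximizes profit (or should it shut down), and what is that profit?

Compute π = P·Q − TC at each output: Q=0: -83; Q=1: -91; Q=2: -98; Q=3: -108; Q=4: -126; Q=5: -162; Q=6: -223.
Profit is highest at Q = 0. Equivalently, the lowest AVC in the table is 41/2 ≈ $20.50 at Q = 2, and P = $13 falls below it — price never covers variable cost, so the firm shuts down and loses only its fixed cost.

Q = 0 (shut down); profit = -$83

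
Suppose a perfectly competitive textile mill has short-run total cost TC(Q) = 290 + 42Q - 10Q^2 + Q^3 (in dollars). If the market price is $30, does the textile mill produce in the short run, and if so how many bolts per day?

Produce at Q = 6

From TC, MC = TC'(Q) = 42 - 20Q + 3Q^2 and AVC = VC/Q = 42 - 10Q + Q^2.
The AVC parabola has its vertex at Q = 10/2 = 5, where AVC = 42 - 10·5 + 5^2 = $17.
Since P = $30 ≥ min AVC = $17, price covers variable cost and the firm should produce.
P = MC gives 12 - 20Q + 3Q^2 = 0, with roots 2/3 and 6. Take the larger (rising MC): Q* = 6.
Check: AVC at Q = 6 is $18 ≤ P, so revenue covers variable cost.
Profit = P·Q − TC = 30·6 − 398 = -$218, a loss, but smaller than the $290 fixed cost the firm would lose by shutting down.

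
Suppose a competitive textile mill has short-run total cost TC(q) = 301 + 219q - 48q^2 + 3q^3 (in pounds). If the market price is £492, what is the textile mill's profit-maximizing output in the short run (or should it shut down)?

From TC, MC = TC'(q) = 219 - 96q + 9q^2 and AVC = VC/q = 219 - 48q + 3q^2.
AVC hits its minimum where MC = AVC, at q = 8, giving min AVC = 219 - 48·8 + 3·8^2 = £27.
Since P = £492 ≥ min AVC = £27, price covers variable cost and the firm should produce.
P = MC gives -273 - 96q + 9q^2 = 0, with roots -7/3 and 13. Take the larger (rising MC): q* = 13.
Check: AVC at q = 13 is £102 ≤ P, so revenue covers variable cost.
Profit = P·q − TC = 492·13 − 1627 = £4769.

Produce at q = 13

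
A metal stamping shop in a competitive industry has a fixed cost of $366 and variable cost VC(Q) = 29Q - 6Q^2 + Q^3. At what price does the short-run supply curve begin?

$20 per unit

The shutdown price is the minimum of AVC. VC = 29Q - 6Q^2 + Q^3, so AVC = 29 - 6Q + Q^2.
dAVC/dQ = -6 + 2Q = 0 gives Q = 3. min AVC = 29 - 6·3 + 3^2 = 20.
For P < $20 the firm produces nothing.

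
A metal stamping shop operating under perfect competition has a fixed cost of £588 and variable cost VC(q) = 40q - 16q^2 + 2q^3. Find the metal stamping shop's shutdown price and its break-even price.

Shutdown price = min AVC. AVC = 40 - 16q + 2q^2, with vertex at q = 4 and minimum £8.
ATC = 588/q + 40 - 16q + 2q^2. Setting dATC/dq = −588/q^2 − 16 + 4q = 0 gives q = 7 (since 4·7^3 − 16·7^2 = 588).
min ATC = 588/7 + 40 − 16·7 + 2·7^2 = £110. That is the break-even price.
Between these two prices the firm operates at a loss; above £110 it earns a profit.

Shutdown price = £8; break-even price = £110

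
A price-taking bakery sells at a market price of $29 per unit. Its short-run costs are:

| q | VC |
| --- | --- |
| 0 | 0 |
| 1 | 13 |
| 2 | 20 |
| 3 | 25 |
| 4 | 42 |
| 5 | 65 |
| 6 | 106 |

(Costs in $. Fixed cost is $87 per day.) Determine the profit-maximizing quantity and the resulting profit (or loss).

Tabulate TR − TC: q=0: -87; q=1: -71; q=2: -49; q=3: -25; q=4: -13; q=5: -7; q=6: -19.
Profit is maximized at q = 5. AVC there is 65/5 = $13 ≤ P, so producing beats shutting down (which would give -$87).

q = 5; profit = -$7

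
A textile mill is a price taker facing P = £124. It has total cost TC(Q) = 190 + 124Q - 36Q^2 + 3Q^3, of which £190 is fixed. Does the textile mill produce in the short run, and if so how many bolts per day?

Produce at Q = 8

Strip out fixed cost: VC = 124Q - 36Q^2 + 3Q^3. Then AVC = 124 - 36Q + 3Q^2 and MC = 124 - 72Q + 9Q^2.
The AVC parabola has its vertex at Q = 36/6 = 6, where AVC = 124 - 36·6 + 3·6^2 = £16.
Because £124 ≥ £16, revenue can cover variable cost; the firm operates.
P = MC gives -72Q + 9Q^2 = 0, with roots 0 and 8. Take the larger (rising MC): Q* = 8.
Check: AVC at Q = 8 is £28 ≤ P, so revenue covers variable cost.
Profit = P·Q − TC = 124·8 − 414 = £578.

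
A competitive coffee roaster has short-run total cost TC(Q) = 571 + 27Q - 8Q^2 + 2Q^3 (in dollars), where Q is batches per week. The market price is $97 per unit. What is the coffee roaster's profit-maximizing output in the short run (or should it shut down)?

Produce at Q = 5

From TC, MC = TC'(Q) = 27 - 16Q + 6Q^2 and AVC = VC/Q = 27 - 8Q + 2Q^2.
AVC hits its minimum where MC = AVC, at Q = 2, giving min AVC = 27 - 8·2 + 2·2^2 = $19.
Because $97 ≥ $19, revenue can cover variable cost; the firm operates.
Solving P = MC: -70 - 16Q + 6Q^2 = 0 ⇒ Q = -7/3 or 5. On the upward-sloping branch, Q* = 5.
Check: AVC at Q = 5 is $37 ≤ P, so revenue covers variable cost.
Profit = P·Q − TC = 97·5 − 756 = -$271, a loss, but smaller than the $571 fixed cost the firm would lose by shutting down.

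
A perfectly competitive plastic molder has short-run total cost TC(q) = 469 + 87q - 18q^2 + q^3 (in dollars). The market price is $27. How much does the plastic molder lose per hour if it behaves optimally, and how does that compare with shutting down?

AVC = 87 - 18q + q^2; min AVC = $6 at q = 9. Since P = $27 ≥ min AVC, the firm produces.
With MC = 87 - 36q + 3q^2, P = MC on the upward-sloping part at q* = 10.
TR = 27·10 = 270. TC = 469 + 70 = 539. Profit = 270 − 539 = -$269.
By producing, the firm covers all variable cost plus $200 of fixed cost; shutting down would lose the full $469.

Profit = -$269 at q = 10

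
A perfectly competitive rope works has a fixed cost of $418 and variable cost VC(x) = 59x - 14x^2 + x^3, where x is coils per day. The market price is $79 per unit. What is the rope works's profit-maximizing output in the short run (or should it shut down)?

Variable cost is VC = 59x - 14x^2 + x^3, so AVC = VC/x = 59 - 14x + x^2 and MC = dTC/dx = 59 - 28x + 3x^2.
AVC is minimized where dAVC/dx = -14 + 2x = 0, at x = 7; min AVC = 59 - 14·7 + 7^2 = $10.
Because $79 ≥ $10, revenue can cover variable cost; the firm operates.
Set P = MC: 79 = 59 - 28x + 3x^2 → -20 - 28x + 3x^2 = 0. The roots are x = -2/3 and x = 10; the profit-maximizing output is on the rising part of MC, so x* = 10.
Check: AVC at x = 10 is $19 ≤ P, so revenue covers variable cost.
Profit = P·x − TC = 79·10 − 608 = $182.

Produce at x = 10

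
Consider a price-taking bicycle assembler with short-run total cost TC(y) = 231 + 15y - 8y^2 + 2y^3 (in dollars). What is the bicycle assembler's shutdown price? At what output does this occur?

$7 per unit, at y = 2

The shutdown price is the minimum of AVC. VC = 15y - 8y^2 + 2y^3, so AVC = 15 - 8y + 2y^2.
dAVC/dy = -8 + 4y = 0 gives y = 2. min AVC = 15 - 8·2 + 2·2^2 = 7.
So the shutdown price is $7.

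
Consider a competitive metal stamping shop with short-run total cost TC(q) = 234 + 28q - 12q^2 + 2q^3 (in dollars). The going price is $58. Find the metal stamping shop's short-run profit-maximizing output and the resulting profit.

Profit = -$34 at q = 5

AVC = 28 - 12q + 2q^2 has its minimum $10 at q = 3; price $58 clears that bar, so the firm operates.
MC = 28 - 24q + 6q^2. Setting P = MC and taking the root on the rising branch gives q* = 5.
TR = 58·5 = 290. TC = 234 + 90 = 324. Profit = 290 − 324 = -$34.
Shutting down would mean losing the fixed cost of $234, so operating at a loss of $34 is better by $200.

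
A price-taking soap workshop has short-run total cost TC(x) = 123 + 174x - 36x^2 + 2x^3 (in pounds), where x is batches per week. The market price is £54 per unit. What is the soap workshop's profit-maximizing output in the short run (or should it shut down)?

Produce at x = 10

Strip out fixed cost: VC = 174x - 36x^2 + 2x^3. Then AVC = 174 - 36x + 2x^2 and MC = 174 - 72x + 6x^2.
The AVC parabola has its vertex at x = 36/4 = 9, where AVC = 174 - 36·9 + 2·9^2 = £12.
Since P = £54 ≥ min AVC = £12, price covers variable cost and the firm should produce.
P = MC gives 120 - 72x + 6x^2 = 0, with roots 2 and 10. Take the larger (rising MC): x* = 10.
Check: AVC at x = 10 is £14 ≤ P, so revenue covers variable cost.
Profit = P·x − TC = 54·10 − 263 = £277.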